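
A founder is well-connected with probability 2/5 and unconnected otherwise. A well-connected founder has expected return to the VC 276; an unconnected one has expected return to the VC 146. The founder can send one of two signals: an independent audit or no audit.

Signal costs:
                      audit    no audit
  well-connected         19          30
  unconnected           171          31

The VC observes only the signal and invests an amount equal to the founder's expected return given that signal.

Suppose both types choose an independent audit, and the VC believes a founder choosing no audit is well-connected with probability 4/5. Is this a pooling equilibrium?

No

At the pooled signal (audit) the VC holds the prior 2/5 and pays 2/5·276 + 3/5·146 = 198. Off-path (no audit) belief 4/5 gives 4/5·276 + 1/5·146 = 250.
Well-connected: audit gives 198 − 19 = 179; no audit gives 250 − 30 = 220. Deviates. ✗
Unconnected: audit gives 198 − 171 = 27; no audit gives 250 − 31 = 219. Deviates. ✗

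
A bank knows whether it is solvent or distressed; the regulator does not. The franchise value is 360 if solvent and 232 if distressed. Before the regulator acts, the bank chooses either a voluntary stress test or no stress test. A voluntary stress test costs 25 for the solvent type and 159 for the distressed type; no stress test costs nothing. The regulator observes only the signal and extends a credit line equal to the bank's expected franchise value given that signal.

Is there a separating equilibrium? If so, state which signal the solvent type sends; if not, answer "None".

Try solvent → stress test, distressed → no stress test:
  Under separation the regulator infers type exactly: stress test → solvent (pays 360), no stress test → distressed (pays 232).
  Solvent: stress test gives 360 − 25 = 335; no stress test gives 232 − 0 = 232. No deviation. ✓
  Distressed: no stress test gives 232 − 0 = 232; stress test gives 360 − 159 = 201. No deviation. ✓
Both hold — the solvent type sends stress test.

stress test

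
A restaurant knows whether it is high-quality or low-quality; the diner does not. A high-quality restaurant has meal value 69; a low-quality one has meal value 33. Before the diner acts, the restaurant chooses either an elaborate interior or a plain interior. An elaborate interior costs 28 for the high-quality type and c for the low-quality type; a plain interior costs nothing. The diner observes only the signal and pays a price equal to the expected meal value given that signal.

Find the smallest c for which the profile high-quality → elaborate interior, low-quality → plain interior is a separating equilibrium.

36

Under separation: elaborate interior → high-quality (pays 69); plain interior → low-quality (pays 33).
High-quality: 69 − 28 = 41 ≥ 33 − 0 = 33. Holds regardless of c. ✓
Low-quality: 33 − 0 ≥ 69 − c, so c ≥ 69 − 33 = 36.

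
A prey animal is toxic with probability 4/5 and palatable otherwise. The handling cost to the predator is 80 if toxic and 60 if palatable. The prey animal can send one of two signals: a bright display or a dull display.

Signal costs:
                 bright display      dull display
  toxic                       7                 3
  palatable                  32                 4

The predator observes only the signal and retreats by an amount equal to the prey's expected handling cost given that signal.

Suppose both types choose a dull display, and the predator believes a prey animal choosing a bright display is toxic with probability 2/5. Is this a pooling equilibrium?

At the pooled signal (dull display) the predator holds the prior 4/5 and pays 4/5·80 + 1/5·60 = 76. Off-path (bright display) belief 2/5 gives 2/5·80 + 3/5·60 = 68.
Toxic: dull display gives 76 − 3 = 73; bright display gives 68 − 7 = 61. Stays. ✓
Palatable: dull display gives 76 − 4 = 72; bright display gives 68 − 32 = 36. Stays. ✓

Yes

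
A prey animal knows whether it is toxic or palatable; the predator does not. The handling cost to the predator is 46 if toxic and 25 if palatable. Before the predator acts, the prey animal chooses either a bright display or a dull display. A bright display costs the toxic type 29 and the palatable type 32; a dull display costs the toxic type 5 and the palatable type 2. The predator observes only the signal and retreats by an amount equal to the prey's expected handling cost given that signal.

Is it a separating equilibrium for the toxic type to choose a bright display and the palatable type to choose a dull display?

If types separate, bright display earns payment 46 and dull display earns 25.
Toxic: bright display gives 46 − 29 = 17; dull display gives 25 − 5 = 20. Would deviate. ✗
Palatable: dull display gives 25 − 2 = 23; bright display gives 46 − 32 = 14. No deviation. ✓

No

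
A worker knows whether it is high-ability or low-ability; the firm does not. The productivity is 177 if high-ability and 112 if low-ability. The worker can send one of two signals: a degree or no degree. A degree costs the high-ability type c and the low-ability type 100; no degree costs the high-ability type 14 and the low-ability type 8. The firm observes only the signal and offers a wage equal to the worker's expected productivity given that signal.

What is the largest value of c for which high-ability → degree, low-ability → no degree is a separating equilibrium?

79

Under separation: degree → high-ability (pays 177); no degree → low-ability (pays 112).
Low-ability: 112 − 8 = 104 ≥ 177 − 100 = 77. Holds regardless of c. ✓
High-ability: 177 − c ≥ 112 − 14, so c ≤ 177 − 98 = 79.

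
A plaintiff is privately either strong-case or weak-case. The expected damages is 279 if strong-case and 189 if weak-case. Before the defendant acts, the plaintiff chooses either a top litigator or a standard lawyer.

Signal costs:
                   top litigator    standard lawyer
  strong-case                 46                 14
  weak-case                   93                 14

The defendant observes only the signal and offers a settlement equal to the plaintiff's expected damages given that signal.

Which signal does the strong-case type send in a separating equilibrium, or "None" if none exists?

Try strong-case → top litigator, weak-case → standard lawyer:
  Under separation the defendant infers type exactly: top litigator → strong-case (pays 279), standard lawyer → weak-case (pays 189).
  Strong-case: top litigator gives 279 − 46 = 233; standard lawyer gives 189 − 14 = 175. No deviation. ✓
  Weak-case: standard lawyer gives 189 − 14 = 175; top litigator gives 279 − 93 = 186. Would deviate. ✗
Try strong-case → standard lawyer, weak-case → top litigator:
  Under separation the defendant infers type exactly: standard lawyer → strong-case (pays 279), top litigator → weak-case (pays 189).
  Strong-case: standard lawyer gives 279 − 14 = 265; top litigator gives 189 − 46 = 143. No deviation. ✓
  Weak-case: top litigator gives 189 − 93 = 96; standard lawyer gives 279 − 14 = 265. Would deviate. ✗
Neither assignment is incentive-compatible.

None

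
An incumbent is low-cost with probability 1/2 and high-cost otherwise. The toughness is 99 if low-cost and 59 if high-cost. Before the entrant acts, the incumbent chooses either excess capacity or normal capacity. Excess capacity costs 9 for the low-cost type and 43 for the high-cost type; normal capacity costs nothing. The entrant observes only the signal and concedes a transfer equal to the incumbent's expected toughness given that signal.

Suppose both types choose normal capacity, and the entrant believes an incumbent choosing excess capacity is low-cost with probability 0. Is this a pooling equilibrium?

On the equilibrium path (normal capacity) the entrant holds the prior 1/2 and pays 1/2·99 + 1/2·59 = 79. Off-path (excess capacity) belief 0 gives 0·99 + 1·59 = 59.
Low-cost: normal capacity gives 79 − 0 = 79; excess capacity gives 59 − 9 = 50. Stays. ✓
High-cost: normal capacity gives 79 − 0 = 79; excess capacity gives 59 − 43 = 16. Stays. ✓
Beliefs are Bayes-consistent on-path and both types best-respond.

Yes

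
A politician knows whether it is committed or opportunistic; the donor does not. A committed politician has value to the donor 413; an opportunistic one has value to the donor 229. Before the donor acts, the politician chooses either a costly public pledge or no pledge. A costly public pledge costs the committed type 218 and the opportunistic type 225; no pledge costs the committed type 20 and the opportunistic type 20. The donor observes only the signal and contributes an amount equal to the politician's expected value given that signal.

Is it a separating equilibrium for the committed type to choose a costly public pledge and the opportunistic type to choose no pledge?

If types separate, pledge earns payment 413 and no pledge earns 229.
Committed: pledge gives 413 − 218 = 195; no pledge gives 229 − 20 = 209. Would deviate. ✗
Opportunistic: no pledge gives 229 − 20 = 209; pledge gives 413 − 225 = 188. No deviation. ✓

No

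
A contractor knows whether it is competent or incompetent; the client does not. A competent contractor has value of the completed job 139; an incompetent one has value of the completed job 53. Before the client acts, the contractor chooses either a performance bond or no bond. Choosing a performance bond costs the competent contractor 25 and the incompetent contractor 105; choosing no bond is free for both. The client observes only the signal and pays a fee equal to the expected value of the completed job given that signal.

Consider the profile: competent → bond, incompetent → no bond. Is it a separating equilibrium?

If types separate, bond earns payment 139 and no bond earns 53.
Competent: bond gives 139 − 25 = 114; no bond gives 53 − 0 = 53. No deviation. ✓
Incompetent: no bond gives 53 − 0 = 53; bond gives 139 − 105 = 34. No deviation. ✓
Neither type gains from mimicking the other.

Yes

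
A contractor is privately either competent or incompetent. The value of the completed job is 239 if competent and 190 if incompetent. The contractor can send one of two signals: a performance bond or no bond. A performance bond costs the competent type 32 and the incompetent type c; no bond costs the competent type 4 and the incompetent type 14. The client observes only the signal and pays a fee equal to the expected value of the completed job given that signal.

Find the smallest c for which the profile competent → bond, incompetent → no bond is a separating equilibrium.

Under separation: bond → competent (pays 239); no bond → incompetent (pays 190).
Competent: 239 − 32 = 207 ≥ 190 − 4 = 186. Holds regardless of c. ✓
Incompetent: 190 − 14 ≥ 239 − c, so c ≥ 239 − 176 = 63.

63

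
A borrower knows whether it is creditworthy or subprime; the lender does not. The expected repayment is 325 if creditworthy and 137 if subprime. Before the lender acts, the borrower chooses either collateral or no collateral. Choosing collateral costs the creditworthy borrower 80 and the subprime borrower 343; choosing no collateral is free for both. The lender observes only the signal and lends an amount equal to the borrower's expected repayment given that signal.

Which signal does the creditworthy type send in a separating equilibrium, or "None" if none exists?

Try creditworthy → collateral, subprime → no collateral:
  Under separation the lender infers type exactly: collateral → creditworthy (pays 325), no collateral → subprime (pays 137).
  Creditworthy: collateral gives 325 − 80 = 245; no collateral gives 137 − 0 = 137. No deviation. ✓
  Subprime: no collateral gives 137 − 0 = 137; collateral gives 325 − 343 = -18. No deviation. ✓
Both hold — the creditworthy type sends collateral.

collateral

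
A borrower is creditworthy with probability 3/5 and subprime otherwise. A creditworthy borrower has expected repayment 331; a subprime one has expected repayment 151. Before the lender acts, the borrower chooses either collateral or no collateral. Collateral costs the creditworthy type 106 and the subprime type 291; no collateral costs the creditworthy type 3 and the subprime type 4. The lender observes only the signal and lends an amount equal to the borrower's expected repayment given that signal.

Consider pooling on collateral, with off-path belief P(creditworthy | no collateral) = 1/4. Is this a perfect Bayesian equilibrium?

At the pooled signal (collateral) the lender holds the prior 3/5 and pays 3/5·331 + 2/5·151 = 259. Off-path (no collateral) belief 1/4 gives 1/4·331 + 3/4·151 = 196.
Creditworthy: collateral gives 259 − 106 = 153; no collateral gives 196 − 3 = 193. Deviates. ✗
Subprime: collateral gives 259 − 291 = -32; no collateral gives 196 − 4 = 192. Deviates. ✗

No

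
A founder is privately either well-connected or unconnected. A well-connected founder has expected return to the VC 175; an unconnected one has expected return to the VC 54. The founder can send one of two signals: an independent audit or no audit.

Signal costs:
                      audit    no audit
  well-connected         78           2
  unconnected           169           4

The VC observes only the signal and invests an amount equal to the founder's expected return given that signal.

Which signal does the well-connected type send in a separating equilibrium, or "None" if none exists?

Try well-connected → audit, unconnected → no audit:
  If types separate, audit earns payment 175 and no audit earns 54.
  Well-connected: audit gives 175 − 78 = 97; no audit gives 54 − 2 = 52. No deviation. ✓
  Unconnected: no audit gives 54 − 4 = 50; audit gives 175 − 169 = 6. No deviation. ✓
Both hold — the well-connected type sends audit.

audit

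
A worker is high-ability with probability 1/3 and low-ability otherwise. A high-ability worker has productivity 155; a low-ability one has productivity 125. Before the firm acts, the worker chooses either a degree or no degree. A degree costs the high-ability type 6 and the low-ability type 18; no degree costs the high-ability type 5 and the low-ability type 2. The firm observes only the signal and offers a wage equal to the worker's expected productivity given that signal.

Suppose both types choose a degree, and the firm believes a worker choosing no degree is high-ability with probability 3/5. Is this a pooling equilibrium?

At the pooled signal (degree) the firm holds the prior 1/3 and pays 1/3·155 + 2/3·125 = 135. Off-path (no degree) belief 3/5 gives 3/5·155 + 2/5·125 = 143.
High-ability: degree gives 135 − 6 = 129; no degree gives 143 − 5 = 138. Deviates. ✗
Low-ability: degree gives 135 − 18 = 117; no degree gives 143 − 2 = 141. Deviates. ✗

No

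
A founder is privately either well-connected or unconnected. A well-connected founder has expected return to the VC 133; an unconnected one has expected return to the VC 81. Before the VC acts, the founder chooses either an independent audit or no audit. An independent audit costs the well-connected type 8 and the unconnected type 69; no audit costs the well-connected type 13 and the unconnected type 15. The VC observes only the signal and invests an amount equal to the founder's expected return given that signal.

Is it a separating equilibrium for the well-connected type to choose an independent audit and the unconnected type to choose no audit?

Yes

Under separation the VC infers type exactly: audit → well-connected (pays 133), no audit → unconnected (pays 81).
Well-connected: audit gives 133 − 8 = 125; no audit gives 81 − 13 = 68. No deviation. ✓
Unconnected: no audit gives 81 − 15 = 66; audit gives 133 − 69 = 64. No deviation. ✓
Neither type gains from mimicking the other.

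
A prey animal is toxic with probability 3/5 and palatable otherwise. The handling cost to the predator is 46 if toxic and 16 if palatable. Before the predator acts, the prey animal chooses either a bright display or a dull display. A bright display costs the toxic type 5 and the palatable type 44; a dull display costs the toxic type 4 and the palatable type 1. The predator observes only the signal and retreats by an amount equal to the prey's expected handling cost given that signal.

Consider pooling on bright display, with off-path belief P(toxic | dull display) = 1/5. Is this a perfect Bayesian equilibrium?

No

At the pooled signal (bright display) the predator holds the prior 3/5 and pays 3/5·46 + 2/5·16 = 34. Off-path (dull display) belief 1/5 gives 1/5·46 + 4/5·16 = 22.
Toxic: bright display gives 34 − 5 = 29; dull display gives 22 − 4 = 18. Stays. ✓
Palatable: bright display gives 34 − 44 = -10; dull display gives 22 − 1 = 21. Deviates. ✗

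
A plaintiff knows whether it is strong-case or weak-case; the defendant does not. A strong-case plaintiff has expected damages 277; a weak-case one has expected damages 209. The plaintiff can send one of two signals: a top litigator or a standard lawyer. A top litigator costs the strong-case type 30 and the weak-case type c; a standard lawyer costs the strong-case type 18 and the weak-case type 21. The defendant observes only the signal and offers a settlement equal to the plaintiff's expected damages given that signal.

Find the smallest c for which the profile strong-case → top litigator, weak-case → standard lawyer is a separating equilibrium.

89

Under separation: top litigator → strong-case (pays 277); standard lawyer → weak-case (pays 209).
Strong-case: 277 − 30 = 247 ≥ 209 − 18 = 191. Holds regardless of c. ✓
Weak-case: 209 − 21 ≥ 277 − c, so c ≥ 277 − 188 = 89.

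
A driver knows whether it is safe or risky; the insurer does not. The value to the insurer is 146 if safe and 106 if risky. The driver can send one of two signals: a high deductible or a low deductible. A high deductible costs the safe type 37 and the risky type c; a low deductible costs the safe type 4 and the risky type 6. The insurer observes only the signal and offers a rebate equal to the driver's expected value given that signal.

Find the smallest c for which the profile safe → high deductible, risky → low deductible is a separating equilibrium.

46

Under separation: high deductible → safe (pays 146); low deductible → risky (pays 106).
Safe: 146 − 37 = 109 ≥ 106 − 4 = 102. Holds regardless of c. ✓
Risky: 106 − 6 ≥ 146 − c, so c ≥ 146 − 100 = 46.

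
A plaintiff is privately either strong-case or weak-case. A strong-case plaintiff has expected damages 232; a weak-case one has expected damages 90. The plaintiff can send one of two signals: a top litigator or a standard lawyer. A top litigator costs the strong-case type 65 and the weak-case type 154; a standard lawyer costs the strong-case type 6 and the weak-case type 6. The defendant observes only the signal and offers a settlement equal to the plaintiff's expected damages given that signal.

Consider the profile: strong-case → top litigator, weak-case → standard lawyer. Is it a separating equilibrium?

Yes

Under separation the defendant infers type exactly: top litigator → strong-case (pays 232), standard lawyer → weak-case (pays 90).
Strong-case: top litigator gives 232 − 65 = 167; standard lawyer gives 90 − 6 = 84. No deviation. ✓
Weak-case: standard lawyer gives 90 − 6 = 84; top litigator gives 232 − 154 = 78. No deviation. ✓
Neither type gains from mimicking the other.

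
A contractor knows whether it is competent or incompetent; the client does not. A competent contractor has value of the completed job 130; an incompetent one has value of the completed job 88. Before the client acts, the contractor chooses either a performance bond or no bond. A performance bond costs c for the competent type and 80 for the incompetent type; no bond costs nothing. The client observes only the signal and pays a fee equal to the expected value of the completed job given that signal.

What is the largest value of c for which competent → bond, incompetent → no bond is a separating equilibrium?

Under separation: bond → competent (pays 130); no bond → incompetent (pays 88).
Incompetent: 88 − 0 = 88 ≥ 130 − 80 = 50. Holds regardless of c. ✓
Competent: 130 − c ≥ 88 − 0, so c ≤ 130 − 88 = 42.

42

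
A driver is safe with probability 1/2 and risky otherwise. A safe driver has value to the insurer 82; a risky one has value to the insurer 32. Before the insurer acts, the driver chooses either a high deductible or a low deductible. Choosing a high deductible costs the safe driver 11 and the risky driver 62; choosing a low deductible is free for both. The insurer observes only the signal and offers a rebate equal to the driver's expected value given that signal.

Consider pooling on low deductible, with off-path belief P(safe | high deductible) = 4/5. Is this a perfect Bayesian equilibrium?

No

At the pooled signal (low deductible) the insurer holds the prior 1/2 and pays 1/2·82 + 1/2·32 = 57. Off-path (high deductible) belief 4/5 gives 4/5·82 + 1/5·32 = 72.
Safe: low deductible gives 57 − 0 = 57; high deductible gives 72 − 11 = 61. Deviates. ✗
Risky: low deductible gives 57 − 0 = 57; high deductible gives 72 − 62 = 10. Stays. ✓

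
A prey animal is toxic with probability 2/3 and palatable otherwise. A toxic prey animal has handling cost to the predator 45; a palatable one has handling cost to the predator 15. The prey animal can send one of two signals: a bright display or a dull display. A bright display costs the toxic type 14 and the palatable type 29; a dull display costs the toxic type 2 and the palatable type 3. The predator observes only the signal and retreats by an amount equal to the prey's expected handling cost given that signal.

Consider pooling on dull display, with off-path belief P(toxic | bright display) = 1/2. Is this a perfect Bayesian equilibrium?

At the pooled signal (dull display) the predator holds the prior 2/3 and pays 2/3·45 + 1/3·15 = 35. Off-path (bright display) belief 1/2 gives 1/2·45 + 1/2·15 = 30.
Toxic: dull display gives 35 − 2 = 33; bright display gives 30 − 14 = 16. Stays. ✓
Palatable: dull display gives 35 − 3 = 32; bright display gives 30 − 29 = 1. Stays. ✓

Yes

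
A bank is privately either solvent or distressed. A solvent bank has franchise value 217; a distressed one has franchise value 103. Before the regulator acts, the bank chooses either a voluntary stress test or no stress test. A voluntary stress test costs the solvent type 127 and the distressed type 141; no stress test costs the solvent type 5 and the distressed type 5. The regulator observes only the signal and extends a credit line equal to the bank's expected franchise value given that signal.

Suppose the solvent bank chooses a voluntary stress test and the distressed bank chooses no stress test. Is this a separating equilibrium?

No

Under separation the regulator infers type exactly: stress test → solvent (pays 217), no stress test → distressed (pays 103).
Solvent: stress test gives 217 − 127 = 90; no stress test gives 103 − 5 = 98. Would deviate. ✗
Distressed: no stress test gives 103 − 5 = 98; stress test gives 217 − 141 = 76. No deviation. ✓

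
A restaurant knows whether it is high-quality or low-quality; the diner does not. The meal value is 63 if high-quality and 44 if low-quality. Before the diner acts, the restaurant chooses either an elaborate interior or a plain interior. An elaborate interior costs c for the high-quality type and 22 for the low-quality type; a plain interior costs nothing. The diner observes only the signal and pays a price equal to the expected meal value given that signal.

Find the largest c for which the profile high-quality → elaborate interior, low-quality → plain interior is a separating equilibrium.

Under separation: elaborate interior → high-quality (pays 63); plain interior → low-quality (pays 44).
Low-quality: 44 − 0 = 44 ≥ 63 − 22 = 41. Holds regardless of c. ✓
High-quality: 63 − c ≥ 44 − 0, so c ≤ 63 − 44 = 19.

19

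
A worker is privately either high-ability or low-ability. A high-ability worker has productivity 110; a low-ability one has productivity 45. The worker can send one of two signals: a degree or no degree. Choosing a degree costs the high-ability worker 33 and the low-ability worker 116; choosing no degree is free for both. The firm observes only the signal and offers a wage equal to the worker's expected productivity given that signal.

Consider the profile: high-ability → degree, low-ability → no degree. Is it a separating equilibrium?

If types separate, degree earns payment 110 and no degree earns 45.
High-ability: degree gives 110 − 33 = 77; no degree gives 45 − 0 = 45. No deviation. ✓
Low-ability: no degree gives 45 − 0 = 45; degree gives 110 − 116 = -6. No deviation. ✓
Both incentive constraints hold.

Yes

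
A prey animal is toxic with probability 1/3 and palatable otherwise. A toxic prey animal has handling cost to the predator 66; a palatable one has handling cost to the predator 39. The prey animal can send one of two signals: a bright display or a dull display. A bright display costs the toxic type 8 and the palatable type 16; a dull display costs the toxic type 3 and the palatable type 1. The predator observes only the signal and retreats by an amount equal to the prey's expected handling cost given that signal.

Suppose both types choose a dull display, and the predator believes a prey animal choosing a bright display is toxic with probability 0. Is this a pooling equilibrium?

At the pooled signal (dull display) the predator holds the prior 1/3 and pays 1/3·66 + 2/3·39 = 48. Off-path (bright display) belief 0 gives 0·66 + 1·39 = 39.
Toxic: dull display gives 48 − 3 = 45; bright display gives 39 − 8 = 31. Stays. ✓
Palatable: dull display gives 48 − 1 = 47; bright display gives 39 − 16 = 23. Stays. ✓

Yes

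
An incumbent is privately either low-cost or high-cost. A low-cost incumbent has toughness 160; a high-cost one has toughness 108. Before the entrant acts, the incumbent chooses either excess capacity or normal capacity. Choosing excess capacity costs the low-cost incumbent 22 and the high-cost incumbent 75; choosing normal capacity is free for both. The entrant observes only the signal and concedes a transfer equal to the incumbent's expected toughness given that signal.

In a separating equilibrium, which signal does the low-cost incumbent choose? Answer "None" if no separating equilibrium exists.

Try low-cost → excess capacity, high-cost → normal capacity:
  If types separate, excess capacity earns payment 160 and normal capacity earns 108.
  Low-cost: excess capacity gives 160 − 22 = 138; normal capacity gives 108 − 0 = 108. No deviation. ✓
  High-cost: normal capacity gives 108 − 0 = 108; excess capacity gives 160 − 75 = 85. No deviation. ✓
Both hold — the low-cost type sends excess capacity.

excess capacity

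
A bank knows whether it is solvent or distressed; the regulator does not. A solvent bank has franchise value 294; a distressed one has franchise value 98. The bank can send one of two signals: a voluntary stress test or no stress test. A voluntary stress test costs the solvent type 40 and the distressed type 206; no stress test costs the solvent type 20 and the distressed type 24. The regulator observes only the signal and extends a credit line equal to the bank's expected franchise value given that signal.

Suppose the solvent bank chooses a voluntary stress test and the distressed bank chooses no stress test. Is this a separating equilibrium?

No

If types separate, stress test earns payment 294 and no stress test earns 98.
Solvent: stress test gives 294 − 40 = 254; no stress test gives 98 − 20 = 78. No deviation. ✓
Distressed: no stress test gives 98 − 24 = 74; stress test gives 294 − 206 = 88. Would deviate. ✗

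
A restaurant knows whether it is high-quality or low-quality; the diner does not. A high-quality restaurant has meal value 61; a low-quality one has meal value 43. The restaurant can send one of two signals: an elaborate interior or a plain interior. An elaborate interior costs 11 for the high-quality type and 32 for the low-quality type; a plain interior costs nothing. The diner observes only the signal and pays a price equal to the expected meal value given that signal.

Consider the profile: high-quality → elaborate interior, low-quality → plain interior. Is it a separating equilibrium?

If types separate, elaborate interior earns payment 61 and plain interior earns 43.
High-quality: elaborate interior gives 61 − 11 = 50; plain interior gives 43 − 0 = 43. No deviation. ✓
Low-quality: plain interior gives 43 − 0 = 43; elaborate interior gives 61 − 32 = 29. No deviation. ✓
Both incentive constraints hold.

Yes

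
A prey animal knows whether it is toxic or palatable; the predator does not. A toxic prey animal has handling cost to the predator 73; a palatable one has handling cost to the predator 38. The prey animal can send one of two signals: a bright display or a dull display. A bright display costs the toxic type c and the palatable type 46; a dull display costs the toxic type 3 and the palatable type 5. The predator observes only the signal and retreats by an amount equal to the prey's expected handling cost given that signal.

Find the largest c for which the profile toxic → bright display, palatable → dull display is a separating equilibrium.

Under separation: bright display → toxic (pays 73); dull display → palatable (pays 38).
Palatable: 38 − 5 = 33 ≥ 73 − 46 = 27. Holds regardless of c. ✓
Toxic: 73 − c ≥ 38 − 3, so c ≤ 73 − 35 = 38.

38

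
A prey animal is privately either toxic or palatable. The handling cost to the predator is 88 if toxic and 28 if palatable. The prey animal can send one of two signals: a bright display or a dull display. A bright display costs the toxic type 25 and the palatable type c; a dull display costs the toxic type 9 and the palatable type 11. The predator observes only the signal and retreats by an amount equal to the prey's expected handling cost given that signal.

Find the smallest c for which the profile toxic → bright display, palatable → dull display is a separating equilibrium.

71

Under separation: bright display → toxic (pays 88); dull display → palatable (pays 28).
Toxic: 88 − 25 = 63 ≥ 28 − 9 = 19. Holds regardless of c. ✓
Palatable: 28 − 11 ≥ 88 − c, so c ≥ 88 − 17 = 71.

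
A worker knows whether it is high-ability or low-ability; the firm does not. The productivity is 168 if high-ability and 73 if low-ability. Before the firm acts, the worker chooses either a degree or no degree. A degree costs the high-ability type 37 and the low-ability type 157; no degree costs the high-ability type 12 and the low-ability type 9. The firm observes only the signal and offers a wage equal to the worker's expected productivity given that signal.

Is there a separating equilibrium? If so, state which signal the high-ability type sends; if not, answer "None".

Try high-ability → degree, low-ability → no degree:
  Under separation the firm infers type exactly: degree → high-ability (pays 168), no degree → low-ability (pays 73).
  High-ability: degree gives 168 − 37 = 131; no degree gives 73 − 12 = 61. No deviation. ✓
  Low-ability: no degree gives 73 − 9 = 64; degree gives 168 − 157 = 11. No deviation. ✓
Both hold — the high-ability type sends degree.

degree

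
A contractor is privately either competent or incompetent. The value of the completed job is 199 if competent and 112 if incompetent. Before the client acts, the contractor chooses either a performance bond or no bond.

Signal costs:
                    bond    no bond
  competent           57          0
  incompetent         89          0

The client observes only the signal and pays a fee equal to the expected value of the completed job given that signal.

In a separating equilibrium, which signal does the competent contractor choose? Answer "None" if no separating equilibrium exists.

bond

Try competent → bond, incompetent → no bond:
  Under separation the client infers type exactly: bond → competent (pays 199), no bond → incompetent (pays 112).
  Competent: bond gives 199 − 57 = 142; no bond gives 112 − 0 = 112. No deviation. ✓
  Incompetent: no bond gives 112 − 0 = 112; bond gives 199 − 89 = 110. No deviation. ✓
Both hold — the competent type sends bond.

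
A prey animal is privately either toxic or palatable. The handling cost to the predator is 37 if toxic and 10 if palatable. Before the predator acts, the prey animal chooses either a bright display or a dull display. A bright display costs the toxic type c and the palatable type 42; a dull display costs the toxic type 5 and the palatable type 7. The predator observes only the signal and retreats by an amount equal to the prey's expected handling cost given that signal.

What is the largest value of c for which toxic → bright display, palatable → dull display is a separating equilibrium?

Under separation: bright display → toxic (pays 37); dull display → palatable (pays 10).
Palatable: 10 − 7 = 3 ≥ 37 − 42 = -5. Holds regardless of c. ✓
Toxic: 37 − c ≥ 10 − 5, so c ≤ 37 − 5 = 32.

32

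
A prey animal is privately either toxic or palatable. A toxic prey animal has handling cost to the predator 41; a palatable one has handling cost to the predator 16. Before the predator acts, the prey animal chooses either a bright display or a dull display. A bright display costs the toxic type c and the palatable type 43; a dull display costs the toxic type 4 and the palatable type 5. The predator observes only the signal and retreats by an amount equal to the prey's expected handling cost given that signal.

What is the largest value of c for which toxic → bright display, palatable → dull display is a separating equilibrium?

29

Under separation: bright display → toxic (pays 41); dull display → palatable (pays 16).
Palatable: 16 − 5 = 11 ≥ 41 − 43 = -2. Holds regardless of c. ✓
Toxic: 41 − c ≥ 16 − 4, so c ≤ 41 − 12 = 29.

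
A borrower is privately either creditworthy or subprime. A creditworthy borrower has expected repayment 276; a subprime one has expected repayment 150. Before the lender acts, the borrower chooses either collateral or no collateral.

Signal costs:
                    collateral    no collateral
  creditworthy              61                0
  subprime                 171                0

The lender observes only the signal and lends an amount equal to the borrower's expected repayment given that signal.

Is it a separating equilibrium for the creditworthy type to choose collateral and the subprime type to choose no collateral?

Yes

If types separate, collateral earns payment 276 and no collateral earns 150.
Creditworthy: collateral gives 276 − 61 = 215; no collateral gives 150 − 0 = 150. No deviation. ✓
Subprime: no collateral gives 150 − 0 = 150; collateral gives 276 − 171 = 105. No deviation. ✓
Both incentive constraints hold.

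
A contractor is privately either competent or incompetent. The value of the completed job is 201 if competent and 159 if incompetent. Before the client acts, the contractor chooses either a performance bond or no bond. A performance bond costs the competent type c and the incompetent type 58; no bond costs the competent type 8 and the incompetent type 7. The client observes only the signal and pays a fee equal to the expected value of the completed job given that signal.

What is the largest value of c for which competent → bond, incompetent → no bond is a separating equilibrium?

50

Under separation: bond → competent (pays 201); no bond → incompetent (pays 159).
Incompetent: 159 − 7 = 152 ≥ 201 − 58 = 143. Holds regardless of c. ✓
Competent: 201 − c ≥ 159 − 8, so c ≤ 201 − 151 = 50.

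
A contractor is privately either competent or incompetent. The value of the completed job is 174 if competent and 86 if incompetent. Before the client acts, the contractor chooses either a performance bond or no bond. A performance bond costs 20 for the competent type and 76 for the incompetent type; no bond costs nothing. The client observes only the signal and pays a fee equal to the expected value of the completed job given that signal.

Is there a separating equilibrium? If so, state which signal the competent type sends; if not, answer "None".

Try competent → bond, incompetent → no bond:
  If types separate, bond earns payment 174 and no bond earns 86.
  Competent: bond gives 174 − 20 = 154; no bond gives 86 − 0 = 86. No deviation. ✓
  Incompetent: no bond gives 86 − 0 = 86; bond gives 174 − 76 = 98. Would deviate. ✗
Try competent → no bond, incompetent → bond:
  If types separate, no bond earns payment 174 and bond earns 86.
  Competent: no bond gives 174 − 0 = 174; bond gives 86 − 20 = 66. No deviation. ✓
  Incompetent: bond gives 86 − 76 = 10; no bond gives 174 − 0 = 174. Would deviate. ✗
Neither assignment is incentive-compatible.

None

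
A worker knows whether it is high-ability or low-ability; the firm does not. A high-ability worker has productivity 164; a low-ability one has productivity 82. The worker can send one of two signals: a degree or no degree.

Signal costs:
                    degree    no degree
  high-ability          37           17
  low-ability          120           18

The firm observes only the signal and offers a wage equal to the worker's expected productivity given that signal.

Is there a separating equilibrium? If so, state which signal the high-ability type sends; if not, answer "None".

Try high-ability → degree, low-ability → no degree:
  Under separation the firm infers type exactly: degree → high-ability (pays 164), no degree → low-ability (pays 82).
  High-ability: degree gives 164 − 37 = 127; no degree gives 82 − 17 = 65. No deviation. ✓
  Low-ability: no degree gives 82 − 18 = 64; degree gives 164 − 120 = 44. No deviation. ✓
Both hold — the high-ability type sends degree.

degree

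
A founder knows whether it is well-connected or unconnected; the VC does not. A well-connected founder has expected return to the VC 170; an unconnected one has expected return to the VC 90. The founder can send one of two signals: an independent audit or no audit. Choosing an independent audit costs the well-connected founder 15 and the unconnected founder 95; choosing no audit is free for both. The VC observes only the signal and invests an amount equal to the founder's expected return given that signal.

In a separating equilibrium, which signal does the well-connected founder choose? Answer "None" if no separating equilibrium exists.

Try well-connected → audit, unconnected → no audit:
  If types separate, audit earns payment 170 and no audit earns 90.
  Well-connected: audit gives 170 − 15 = 155; no audit gives 90 − 0 = 90. No deviation. ✓
  Unconnected: no audit gives 90 − 0 = 90; audit gives 170 − 95 = 75. No deviation. ✓
Both hold — the well-connected type sends audit.

audit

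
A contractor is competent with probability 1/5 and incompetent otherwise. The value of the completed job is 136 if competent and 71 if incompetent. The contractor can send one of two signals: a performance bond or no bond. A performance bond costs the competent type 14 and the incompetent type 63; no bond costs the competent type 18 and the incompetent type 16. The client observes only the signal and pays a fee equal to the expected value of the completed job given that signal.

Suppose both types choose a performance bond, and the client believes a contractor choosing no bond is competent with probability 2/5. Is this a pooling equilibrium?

No

On the equilibrium path (bond) the client holds the prior 1/5 and pays 1/5·136 + 4/5·71 = 84. Off-path (no bond) belief 2/5 gives 2/5·136 + 3/5·71 = 97.
Competent: bond gives 84 − 14 = 70; no bond gives 97 − 18 = 79. Deviates. ✗
Incompetent: bond gives 84 − 63 = 21; no bond gives 97 − 16 = 81. Deviates. ✗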